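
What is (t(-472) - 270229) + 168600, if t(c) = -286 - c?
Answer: -101443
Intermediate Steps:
(t(-472) - 270229) + 168600 = ((-286 - 1*(-472)) - 270229) + 168600 = ((-286 + 472) - 270229) + 168600 = (186 - 270229) + 168600 = -270043 + 168600 = -101443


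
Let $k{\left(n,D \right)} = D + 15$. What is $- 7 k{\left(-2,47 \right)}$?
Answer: $-434$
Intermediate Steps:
$k{\left(n,D \right)} = 15 + D$
$- 7 k{\left(-2,47 \right)} = - 7 \left(15 + 47\right) = \left(-7\right) 62 = -434$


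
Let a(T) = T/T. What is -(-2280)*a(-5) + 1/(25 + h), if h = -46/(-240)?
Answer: 6892560/3023 ≈ 2280.0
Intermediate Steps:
h = 23/120 (h = -46*(-1/240) = 23/120 ≈ 0.19167)
a(T) = 1
-(-2280)*a(-5) + 1/(25 + h) = -(-2280) + 1/(25 + 23/120) = -120*(-19) + 1/(3023/120) = 2280 + 120/3023 = 6892560/3023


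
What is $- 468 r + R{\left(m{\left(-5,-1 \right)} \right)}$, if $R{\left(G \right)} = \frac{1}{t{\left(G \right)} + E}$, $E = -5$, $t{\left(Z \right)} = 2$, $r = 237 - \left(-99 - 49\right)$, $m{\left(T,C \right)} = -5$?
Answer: $- \frac{540541}{3} \approx -1.8018 \cdot 10^{5}$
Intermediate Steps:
$r = 385$ ($r = 237 - \left(-99 - 49\right) = 237 - -148 = 237 + 148 = 385$)
$R{\left(G \right)} = - \frac{1}{3}$ ($R{\left(G \right)} = \frac{1}{2 - 5} = \frac{1}{-3} = - \frac{1}{3}$)
$- 468 r + R{\left(m{\left(-5,-1 \right)} \right)} = \left(-468\right) 385 - \frac{1}{3} = -180180 - \frac{1}{3} = - \frac{540541}{3}$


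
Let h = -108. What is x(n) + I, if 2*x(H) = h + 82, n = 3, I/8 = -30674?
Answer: -245405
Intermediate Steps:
I = -245392 (I = 8*(-30674) = -245392)
x(H) = -13 (x(H) = (-108 + 82)/2 = (½)*(-26) = -13)
x(n) + I = -13 - 245392 = -245405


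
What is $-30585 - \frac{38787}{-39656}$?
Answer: $- \frac{1212839973}{39656} \approx -30584.0$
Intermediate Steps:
$-30585 - \frac{38787}{-39656} = -30585 - - \frac{38787}{39656} = -30585 + \frac{38787}{39656} = - \frac{1212839973}{39656}$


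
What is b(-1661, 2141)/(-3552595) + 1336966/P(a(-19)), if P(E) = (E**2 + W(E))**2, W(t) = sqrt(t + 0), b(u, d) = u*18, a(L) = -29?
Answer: (-2385422073533*I + 25144218*sqrt(29))/(103025255*(-12194*I + 29*sqrt(29))) ≈ 1.8985 - 0.024206*I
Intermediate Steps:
b(u, d) = 18*u
W(t) = sqrt(t)
P(E) = (sqrt(E) + E**2)**2 (P(E) = (E**2 + sqrt(E))**2 = (sqrt(E) + E**2)**2)
b(-1661, 2141)/(-3552595) + 1336966/P(a(-19)) = (18*(-1661))/(-3552595) + 1336966/((sqrt(-29) + (-29)**2)**2) = -29898*(-1/3552595) + 1336966/((I*sqrt(29) + 841)**2) = 29898/3552595 + 1336966/((841 + I*sqrt(29))**2) = 29898/3552595 + 1336966/(841 + I*sqrt(29))**2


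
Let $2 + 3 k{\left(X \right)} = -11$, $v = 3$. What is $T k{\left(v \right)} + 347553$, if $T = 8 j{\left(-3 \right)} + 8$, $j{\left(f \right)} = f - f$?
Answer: $\frac{1042555}{3} \approx 3.4752 \cdot 10^{5}$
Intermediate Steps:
$k{\left(X \right)} = - \frac{13}{3}$ ($k{\left(X \right)} = - \frac{2}{3} + \frac{1}{3} \left(-11\right) = - \frac{2}{3} - \frac{11}{3} = - \frac{13}{3}$)
$j{\left(f \right)} = 0$
$T = 8$ ($T = 8 \cdot 0 + 8 = 0 + 8 = 8$)
$T k{\left(v \right)} + 347553 = 8 \left(- \frac{13}{3}\right) + 347553 = - \frac{104}{3} + 347553 = \frac{1042555}{3}$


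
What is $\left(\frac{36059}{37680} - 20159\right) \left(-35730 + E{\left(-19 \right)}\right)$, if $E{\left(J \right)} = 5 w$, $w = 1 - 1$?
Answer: $\frac{904630077651}{1256} \approx 7.2025 \cdot 10^{8}$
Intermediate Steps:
$w = 0$ ($w = 1 - 1 = 0$)
$E{\left(J \right)} = 0$ ($E{\left(J \right)} = 5 \cdot 0 = 0$)
$\left(\frac{36059}{37680} - 20159\right) \left(-35730 + E{\left(-19 \right)}\right) = \left(\frac{36059}{37680} - 20159\right) \left(-35730 + 0\right) = \left(36059 \cdot \frac{1}{37680} - 20159\right) \left(-35730\right) = \left(\frac{36059}{37680} - 20159\right) \left(-35730\right) = \left(- \frac{759555061}{37680}\right) \left(-35730\right) = \frac{904630077651}{1256}$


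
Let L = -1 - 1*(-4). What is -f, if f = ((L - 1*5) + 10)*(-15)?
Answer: 120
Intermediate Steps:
L = 3 (L = -1 + 4 = 3)
f = -120 (f = ((3 - 1*5) + 10)*(-15) = ((3 - 5) + 10)*(-15) = (-2 + 10)*(-15) = 8*(-15) = -120)
-f = -1*(-120) = 120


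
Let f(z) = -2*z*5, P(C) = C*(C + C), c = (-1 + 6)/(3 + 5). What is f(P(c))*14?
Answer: -875/8 ≈ -109.38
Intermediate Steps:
c = 5/8 ≈ 0.62500
P(C) = 2*C**2 (P(C) = C*(2*C) = 2*C**2)
f(z) = -10*z
f(P(c))*14 = -20*(5/8)**2*14 = -20*25/64*14 = -10*25/32*14 = -125/16*14 = -875/8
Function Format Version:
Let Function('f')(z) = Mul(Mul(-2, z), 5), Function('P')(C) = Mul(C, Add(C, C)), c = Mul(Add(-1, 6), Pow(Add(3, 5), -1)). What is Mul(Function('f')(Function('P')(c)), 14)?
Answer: Rational(-875, 8) ≈ -109.38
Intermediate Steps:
c = Rational(5, 8) (c = Mul(5, Pow(8, -1)) = Mul(5, Rational(1, 8)) = Rational(5, 8) ≈ 0.62500)
Function('P')(C) = Mul(2, Pow(C, 2)) (Function('P')(C) = Mul(C, Mul(2, C)) = Mul(2, Pow(C, 2)))
Function('f')(z) = Mul(-10, z)
Mul(Function('f')(Function('P')(c)), 14) = Mul(Mul(-10, Mul(2, Pow(Rational(5, 8), 2))), 14) = Mul(Mul(-10, Mul(2, Rational(25, 64))), 14) = Mul(Mul(-10, Rational(25, 32)), 14) = Mul(Rational(-125, 16), 14) = Rational(-875, 8)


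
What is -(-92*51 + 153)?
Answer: 4539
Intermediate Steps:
-(-92*51 + 153) = -(-4692 + 153) = -1*(-4539) = 4539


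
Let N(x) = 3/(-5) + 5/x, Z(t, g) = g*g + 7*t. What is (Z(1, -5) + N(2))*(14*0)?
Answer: 0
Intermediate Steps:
Z(t, g) = g² + 7*t
N(x) = -⅗ + 5/x (N(x) = 3*(-⅕) + 5/x = -⅗ + 5/x)
(Z(1, -5) + N(2))*(14*0) = (((-5)² + 7*1) + (-⅗ + 5/2))*(14*0) = ((25 + 7) + (-⅗ + 5*(½)))*0 = (32 + (-⅗ + 5/2))*0 = (32 + 19/10)*0 = (339/10)*0 = 0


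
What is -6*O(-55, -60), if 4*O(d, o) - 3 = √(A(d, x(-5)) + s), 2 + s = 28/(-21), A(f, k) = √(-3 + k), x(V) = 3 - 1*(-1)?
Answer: -9/2 - I*√21/2 ≈ -4.5 - 2.2913*I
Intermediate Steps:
x(V) = 4 (x(V) = 3 + 1 = 4)
s = -10/3 (s = -2 + 28/(-21) = -2 + 28*(-1/21) = -2 - 4/3 = -10/3 ≈ -3.3333)
O(d, o) = ¾ + I*√21/12 (O(d, o) = ¾ + √(√(-3 + 4) - 10/3)/4 = ¾ + √(√1 - 10/3)/4 = ¾ + √(1 - 10/3)/4 = ¾ + √(-7/3)/4 = ¾ + (I*√21/3)/4 = ¾ + I*√21/12)
-6*O(-55, -60) = -6*(¾ + I*√21/12) = -9/2 - I*√21/2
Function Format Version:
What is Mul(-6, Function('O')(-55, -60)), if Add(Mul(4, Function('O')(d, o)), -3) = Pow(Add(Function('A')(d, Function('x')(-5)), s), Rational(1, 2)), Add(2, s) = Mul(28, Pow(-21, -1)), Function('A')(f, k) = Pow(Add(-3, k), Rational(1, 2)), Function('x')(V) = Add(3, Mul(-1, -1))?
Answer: Add(Rational(-9, 2), Mul(Rational(-1, 2), I, Pow(21, Rational(1, 2)))) ≈ Add(-4.5000, Mul(-2.2913, I))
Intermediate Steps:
Function('x')(V) = 4 (Function('x')(V) = Add(3, 1) = 4)
s = Rational(-10, 3) (s = Add(-2, Mul(28, Pow(-21, -1))) = Add(-2, Mul(28, Rational(-1, 21))) = Add(-2, Rational(-4, 3)) = Rational(-10, 3) ≈ -3.3333)
Function('O')(d, o) = Add(Rational(3, 4), Mul(Rational(1, 12), I, Pow(21, Rational(1, 2)))) (Function('O')(d, o) = Add(Rational(3, 4), Mul(Rational(1, 4), Pow(Add(Pow(Add(-3, 4), Rational(1, 2)), Rational(-10, 3)), Rational(1, 2)))) = Add(Rational(3, 4), Mul(Rational(1, 4), Pow(Add(Pow(1, Rational(1, 2)), Rational(-10, 3)), Rational(1, 2)))) = Add(Rational(3, 4), Mul(Rational(1, 4), Pow(Add(1, Rational(-10, 3)), Rational(1, 2)))) = Add(Rational(3, 4), Mul(Rational(1, 4), Pow(Rational(-7, 3), Rational(1, 2)))) = Add(Rational(3, 4), Mul(Rational(1, 4), Mul(Rational(1, 3), I, Pow(21, Rational(1, 2))))) = Add(Rational(3, 4), Mul(Rational(1, 12), I, Pow(21, Rational(1, 2)))))
Mul(-6, Function('O')(-55, -60)) = Mul(-6, Add(Rational(3, 4), Mul(Rational(1, 12), I, Pow(21, Rational(1, 2))))) = Add(Rational(-9, 2), Mul(Rational(-1, 2), I, Pow(21, Rational(1, 2))))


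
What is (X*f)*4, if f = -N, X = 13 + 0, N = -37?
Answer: 1924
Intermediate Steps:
X = 13
f = 37 (f = -1*(-37) = 37)
(X*f)*4 = (13*37)*4 = 481*4 = 1924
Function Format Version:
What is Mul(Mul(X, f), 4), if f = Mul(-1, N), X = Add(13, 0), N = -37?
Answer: 1924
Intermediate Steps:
X = 13
f = 37 (f = Mul(-1, -37) = 37)
Mul(Mul(X, f), 4) = Mul(Mul(13, 37), 4) = Mul(481, 4) = 1924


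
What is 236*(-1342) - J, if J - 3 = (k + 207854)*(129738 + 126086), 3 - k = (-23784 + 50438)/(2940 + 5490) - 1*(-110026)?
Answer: -105488912878237/4215 ≈ -2.5027e+10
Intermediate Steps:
k = -463760272/4215 (k = 3 - ((-23784 + 50438)/(2940 + 5490) - 1*(-110026)) = 3 - (26654/8430 + 110026) = 3 - (26654*(1/8430) + 110026) = 3 - (13327/4215 + 110026) = 3 - 1*463772917/4215 = 3 - 463772917/4215 = -463760272/4215 ≈ -1.1003e+5)
J = 105487577937157/4215 (J = 3 + (-463760272/4215 + 207854)*(129738 + 126086) = 3 + (412344338/4215)*255824 = 3 + 105487577924512/4215 = 105487577937157/4215 ≈ 2.5027e+10)
236*(-1342) - J = 236*(-1342) - 1*105487577937157/4215 = -316712 - 105487577937157/4215 = -105488912878237/4215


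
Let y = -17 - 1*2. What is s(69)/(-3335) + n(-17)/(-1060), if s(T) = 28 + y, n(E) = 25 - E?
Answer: -14961/353510 ≈ -0.042321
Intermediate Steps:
y = -19 (y = -17 - 2 = -19)
s(T) = 9 (s(T) = 28 - 19 = 9)
s(69)/(-3335) + n(-17)/(-1060) = 9/(-3335) + (25 - 1*(-17))/(-1060) = 9*(-1/3335) + (25 + 17)*(-1/1060) = -9/3335 + 42*(-1/1060) = -9/3335 - 21/530 = -14961/353510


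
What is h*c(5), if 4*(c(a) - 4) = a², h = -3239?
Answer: -132799/4 ≈ -33200.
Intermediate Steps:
c(a) = 4 + a²/4
h*c(5) = -3239*(4 + (¼)*5²) = -3239*(4 + (¼)*25) = -3239*(4 + 25/4) = -3239*41/4 = -132799/4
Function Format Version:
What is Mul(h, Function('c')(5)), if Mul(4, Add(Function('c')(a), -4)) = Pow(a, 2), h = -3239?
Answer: Rational(-132799, 4) ≈ -33200.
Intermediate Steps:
Function('c')(a) = Add(4, Mul(Rational(1, 4), Pow(a, 2)))
Mul(h, Function('c')(5)) = Mul(-3239, Add(4, Mul(Rational(1, 4), Pow(5, 2)))) = Mul(-3239, Add(4, Mul(Rational(1, 4), 25))) = Mul(-3239, Add(4, Rational(25, 4))) = Mul(-3239, Rational(41, 4)) = Rational(-132799, 4)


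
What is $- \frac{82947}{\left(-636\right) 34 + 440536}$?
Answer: $- \frac{82947}{418912} \approx -0.19801$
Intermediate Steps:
$- \frac{82947}{\left(-636\right) 34 + 440536} = - \frac{82947}{-21624 + 440536} = - \frac{82947}{418912}$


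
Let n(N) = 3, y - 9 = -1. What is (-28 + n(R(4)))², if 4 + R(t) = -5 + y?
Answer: 625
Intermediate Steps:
y = 8 (y = 9 - 1 = 8)
R(t) = -1 (R(t) = -4 + (-5 + 8) = -4 + 3 = -1)
(-28 + n(R(4)))² = (-28 + 3)² = (-25)² = 625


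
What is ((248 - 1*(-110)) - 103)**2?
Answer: 65025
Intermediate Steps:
((248 - 1*(-110)) - 103)**2 = ((248 + 110) - 103)**2 = (358 - 103)**2 = 255**2 = 65025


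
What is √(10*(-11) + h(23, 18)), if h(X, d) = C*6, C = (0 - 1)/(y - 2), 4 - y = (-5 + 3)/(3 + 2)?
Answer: 15*I*√2/2 ≈ 10.607*I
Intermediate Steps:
y = 22/5 (y = 4 - (-5 + 3)/(3 + 2) = 4 - (-2)/5 = 4 - 1*(-⅖) = 4 + ⅖ = 22/5 ≈ 4.4000)
C = -5/12 (C = (0 - 1)/(22/5 - 2) = -1/12/5 = -1*5/12 = -5/12 ≈ -0.41667)
h(X, d) = -5/2 (h(X, d) = -5/12*6 = -5/2)
√(10*(-11) + h(23, 18)) = √(10*(-11) - 5/2) = √(-110 - 5/2) = √(-225/2) = 15*I*√2/2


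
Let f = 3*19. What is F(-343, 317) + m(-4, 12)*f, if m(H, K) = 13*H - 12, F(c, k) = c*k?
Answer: -112379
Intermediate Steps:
m(H, K) = -12 + 13*H
f = 57
F(-343, 317) + m(-4, 12)*f = -343*317 + (-12 + 13*(-4))*57 = -108731 + (-12 - 52)*57 = -108731 - 64*57 = -108731 - 3648 = -112379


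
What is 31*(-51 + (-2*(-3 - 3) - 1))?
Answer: -1240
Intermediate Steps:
31*(-51 + (-2*(-3 - 3) - 1)) = 31*(-51 + (-2*(-6) - 1)) = 31*(-51 + (12 - 1)) = 31*(-51 + 11) = 31*(-40) = -1240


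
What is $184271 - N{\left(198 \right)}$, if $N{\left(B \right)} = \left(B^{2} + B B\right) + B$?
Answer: $105665$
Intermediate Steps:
$N{\left(B \right)} = B + 2 B^{2}$ ($N{\left(B \right)} = \left(B^{2} + B^{2}\right) + B = 2 B^{2} + B = B + 2 B^{2}$)
$184271 - N{\left(198 \right)} = 184271 - 198 \left(1 + 2 \cdot 198\right) = 184271 - 198 \left(1 + 396\right) = 184271 - 198 \cdot 397 = 184271 - 78606 = 105665$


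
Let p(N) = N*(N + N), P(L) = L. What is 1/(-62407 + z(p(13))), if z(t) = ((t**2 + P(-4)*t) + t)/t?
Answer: -1/62072 ≈ -1.6110e-5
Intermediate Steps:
p(N) = 2*N**2 (p(N) = N*(2*N) = 2*N**2)
z(t) = (t**2 - 3*t)/t (z(t) = ((t**2 - 4*t) + t)/t = (t**2 - 3*t)/t)
1/(-62407 + z(p(13))) = 1/(-62407 + (-3 + 2*13**2)) = 1/(-62407 + (-3 + 2*169)) = 1/(-62407 + (-3 + 338)) = 1/(-62407 + 335) = 1/(-62072) = -1/62072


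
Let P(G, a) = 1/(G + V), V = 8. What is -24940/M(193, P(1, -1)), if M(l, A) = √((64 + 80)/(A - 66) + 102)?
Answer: -2494*√35099670/5919 ≈ -2496.3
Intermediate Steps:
P(G, a) = 1/(8 + G) (P(G, a) = 1/(G + 8) = 1/(8 + G))
M(l, A) = √(102 + 144/(-66 + A)) (M(l, A) = √(144/(-66 + A) + 102) = √(102 + 144/(-66 + A)))
-24940/M(193, P(1, -1)) = -24940/√(102 + 144/(-66 + 1/(8 + 1))) = -24940/√(102 + 144/(-66 + 1/9)) = -24940/√(102 + 144/(-66 + ⅑)) = -24940/√(102 + 144/(-593/9)) = -24940/√(102 + 144*(-9/593)) = -24940/√(102 - 1296/593) = -24940*√35099670/59190 = -2494*√35099670/5919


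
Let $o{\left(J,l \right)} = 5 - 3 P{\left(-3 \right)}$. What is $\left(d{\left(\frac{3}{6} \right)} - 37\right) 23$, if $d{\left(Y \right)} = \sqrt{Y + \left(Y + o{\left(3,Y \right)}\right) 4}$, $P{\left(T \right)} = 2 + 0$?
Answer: $-851 + \frac{23 i \sqrt{6}}{2} \approx -851.0 + 28.169 i$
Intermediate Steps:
$P{\left(T \right)} = 2$
$o{\left(J,l \right)} = -1$ ($o{\left(J,l \right)} = 5 - 6 = -1$)
$d{\left(Y \right)} = \sqrt{-4 + 5 Y}$ ($d{\left(Y \right)} = \sqrt{Y + \left(Y - 1\right) 4} = \sqrt{Y + \left(-1 + Y\right) 4} = \sqrt{Y + \left(-4 + 4 Y\right)} = \sqrt{-4 + 5 Y}$)
$\left(d{\left(\frac{3}{6} \right)} - 37\right) 23 = \left(\sqrt{-4 + 5 \cdot \frac{3}{6}} - 37\right) 23 = \left(\sqrt{-4 + 5 \cdot 3 \cdot \frac{1}{6}} - 37\right) 23 = \left(\sqrt{-4 + 5 \cdot \frac{1}{2}} - 37\right) 23 = \left(\sqrt{-4 + \frac{5}{2}} - 37\right) 23 = \left(\sqrt{- \frac{3}{2}} - 37\right) 23 = \left(\frac{i \sqrt{6}}{2} - 37\right) 23 = \left(-37 + \frac{i \sqrt{6}}{2}\right) 23 = -851 + \frac{23 i \sqrt{6}}{2}$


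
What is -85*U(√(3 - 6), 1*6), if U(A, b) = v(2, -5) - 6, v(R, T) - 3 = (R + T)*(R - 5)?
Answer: -510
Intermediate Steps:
v(R, T) = 3 + (-5 + R)*(R + T) (v(R, T) = 3 + (R + T)*(R - 5) = 3 + (R + T)*(-5 + R) = 3 + (-5 + R)*(R + T))
U(A, b) = 6 (U(A, b) = (3 + 2² - 5*2 - 5*(-5) + 2*(-5)) - 6 = (3 + 4 - 10 + 25 - 10) - 6 = 12 - 6 = 6)
-85*U(√(3 - 6), 1*6) = -85*6 = -510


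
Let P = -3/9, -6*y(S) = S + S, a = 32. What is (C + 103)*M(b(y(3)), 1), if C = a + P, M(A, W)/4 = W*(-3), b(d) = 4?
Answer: -1616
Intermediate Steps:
y(S) = -S/3 (y(S) = -(S + S)/6 = -S/3)
P = -⅓ (P = -3*⅑ = -⅓ ≈ -0.33333)
M(A, W) = -12*W (M(A, W) = 4*(W*(-3)) = 4*(-3*W) = -12*W)
C = 95/3 (C = 32 - ⅓ = 95/3 ≈ 31.667)
(C + 103)*M(b(y(3)), 1) = (95/3 + 103)*(-12*1) = (404/3)*(-12) = -1616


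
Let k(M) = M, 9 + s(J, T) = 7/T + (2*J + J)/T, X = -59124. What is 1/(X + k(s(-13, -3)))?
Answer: -3/177367 ≈ -1.6914e-5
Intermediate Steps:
s(J, T) = -9 + 7/T + 3*J/T (s(J, T) = -9 + (7/T + (2*J + J)/T) = -9 + (7/T + (3*J)/T) = -9 + (7/T + 3*J/T) = -9 + 7/T + 3*J/T)
1/(X + k(s(-13, -3))) = 1/(-59124 + (7 - 9*(-3) + 3*(-13))/(-3)) = 1/(-59124 - (7 + 27 - 39)/3) = 1/(-59124 - 1/3*(-5)) = 1/(-59124 + 5/3) = 1/(-177367/3) = -3/177367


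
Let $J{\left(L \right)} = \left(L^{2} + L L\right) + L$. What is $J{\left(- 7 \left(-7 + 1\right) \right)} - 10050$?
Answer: $-6480$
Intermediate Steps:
$J{\left(L \right)} = L + 2 L^{2}$ ($J{\left(L \right)} = \left(L^{2} + L^{2}\right) + L = 2 L^{2} + L = L + 2 L^{2}$)
$J{\left(- 7 \left(-7 + 1\right) \right)} - 10050 = - 7 \left(-7 + 1\right) \left(1 + 2 \left(- 7 \left(-7 + 1\right)\right)\right) - 10050 = \left(-7\right) \left(-6\right) \left(1 + 2 \left(\left(-7\right) \left(-6\right)\right)\right) - 10050 = 42 \left(1 + 2 \cdot 42\right) - 10050 = 42 \left(1 + 84\right) - 10050 = 42 \cdot 85 - 10050 = 3570 - 10050 = -6480$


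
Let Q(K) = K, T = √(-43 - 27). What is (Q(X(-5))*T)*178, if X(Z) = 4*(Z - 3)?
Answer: -5696*I*√70 ≈ -47656.0*I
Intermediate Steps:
T = I*√70 (T = √(-70) = I*√70 ≈ 8.3666*I)
X(Z) = -12 + 4*Z (X(Z) = 4*(-3 + Z) = -12 + 4*Z)
(Q(X(-5))*T)*178 = ((-12 + 4*(-5))*(I*√70))*178 = ((-12 - 20)*(I*√70))*178 = -32*I*√70*178 = -5696*I*√70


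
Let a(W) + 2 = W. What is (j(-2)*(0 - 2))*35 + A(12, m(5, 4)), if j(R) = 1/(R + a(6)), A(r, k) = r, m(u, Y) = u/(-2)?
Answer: -23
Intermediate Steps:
m(u, Y) = -u/2 (m(u, Y) = u*(-1/2) = -u/2)
a(W) = -2 + W
j(R) = 1/(4 + R) (j(R) = 1/(R + (-2 + 6)) = 1/(R + 4) = 1/(4 + R))
(j(-2)*(0 - 2))*35 + A(12, m(5, 4)) = ((0 - 2)/(4 - 2))*35 + 12 = (-2/2)*35 + 12 = ((1/2)*(-2))*35 + 12 = -1*35 + 12 = -35 + 12 = -23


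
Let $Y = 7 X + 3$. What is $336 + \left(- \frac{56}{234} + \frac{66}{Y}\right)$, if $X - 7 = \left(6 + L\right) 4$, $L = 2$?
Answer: $\frac{1808351}{5382} \approx 336.0$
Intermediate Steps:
$X = 39$ ($X = 7 + \left(6 + 2\right) 4 = 7 + 8 \cdot 4 = 7 + 32 = 39$)
$Y = 276$ ($Y = 7 \cdot 39 + 3 = 273 + 3 = 276$)
$336 + \left(- \frac{56}{234} + \frac{66}{Y}\right) = 336 + \left(- \frac{56}{234} + \frac{66}{276}\right) = 336 + \left(\left(-56\right) \frac{1}{234} + 66 \cdot \frac{1}{276}\right) = 336 + \left(- \frac{28}{117} + \frac{11}{46}\right) = 336 - \frac{1}{5382} = \frac{1808351}{5382}$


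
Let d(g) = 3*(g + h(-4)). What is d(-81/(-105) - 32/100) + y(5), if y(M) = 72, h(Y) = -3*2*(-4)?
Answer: 25437/175 ≈ 145.35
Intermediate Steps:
h(Y) = 24 (h(Y) = -6*(-4) = 24)
d(g) = 72 + 3*g (d(g) = 3*(g + 24) = 3*(24 + g) = 72 + 3*g)
d(-81/(-105) - 32/100) + y(5) = (72 + 3*(-81/(-105) - 32/100)) + 72 = (72 + 3*(-81*(-1/105) - 32*1/100)) + 72 = (72 + 3*(27/35 - 8/25)) + 72 = (72 + 3*(79/175)) + 72 = (72 + 237/175) + 72 = 12837/175 + 72 = 25437/175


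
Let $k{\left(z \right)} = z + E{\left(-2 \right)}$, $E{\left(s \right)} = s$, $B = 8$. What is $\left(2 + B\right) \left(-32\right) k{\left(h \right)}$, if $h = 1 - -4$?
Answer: $-960$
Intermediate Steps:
$h = 5$ ($h = 1 + 4 = 5$)
$k{\left(z \right)} = -2 + z$ ($k{\left(z \right)} = z - 2 = -2 + z$)
$\left(2 + B\right) \left(-32\right) k{\left(h \right)} = \left(2 + 8\right) \left(-32\right) \left(-2 + 5\right) = 10 \left(-32\right) 3 = \left(-320\right) 3 = -960$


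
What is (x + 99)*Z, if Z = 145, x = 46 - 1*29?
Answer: 16820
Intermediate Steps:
x = 17 (x = 46 - 29 = 17)
(x + 99)*Z = (17 + 99)*145 = 116*145 = 16820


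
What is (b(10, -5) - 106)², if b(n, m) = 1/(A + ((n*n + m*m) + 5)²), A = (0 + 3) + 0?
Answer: 3210249808089/285711409 ≈ 11236.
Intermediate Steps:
A = 3 (A = 3 + 0 = 3)
b(n, m) = 1/(3 + (5 + m² + n²)²) (b(n, m) = 1/(3 + ((n*n + m*m) + 5)²) = 1/(3 + ((n² + m²) + 5)²) = 1/(3 + ((m² + n²) + 5)²) = 1/(3 + (5 + m² + n²)²))
(b(10, -5) - 106)² = (1/(3 + (5 + (-5)² + 10²)²) - 106)² = (1/(3 + (5 + 25 + 100)²) - 106)² = (1/(3 + 130²) - 106)² = (1/(3 + 16900) - 106)² = (1/16903 - 106)² = (-1791717/16903)² = 3210249808089/285711409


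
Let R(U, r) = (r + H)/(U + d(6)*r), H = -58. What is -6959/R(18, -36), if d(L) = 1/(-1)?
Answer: 187893/47 ≈ 3997.7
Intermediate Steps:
d(L) = -1
R(U, r) = (-58 + r)/(U - r) (R(U, r) = (r - 58)/(U - r) = (-58 + r)/(U - r))
-6959/R(18, -36) = -6959*(18 - 1*(-36))/(-58 - 36) = -6959/(-94/(18 + 36)) = -6959/(-94/54) = -6959/((1/54)*(-94)) = -6959/(-47/27) = -6959*(-27/47) = 187893/47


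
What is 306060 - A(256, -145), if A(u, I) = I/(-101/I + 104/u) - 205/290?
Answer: 90873555357/296786 ≈ 3.0619e+5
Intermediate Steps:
A(u, I) = -41/58 + I/(-101/I + 104/u) (A(u, I) = I/(-101/I + 104/u) - 205*1/290 = I/(-101/I + 104/u) - 41/58 = -41/58 + I/(-101/I + 104/u))
306060 - A(256, -145) = 306060 - (-4264*(-145) + 4141*256 + 58*256*(-145)²)/(58*(-101*256 + 104*(-145))) = 306060 - (618280 + 1060096 + 58*256*21025)/(58*(-25856 - 15080)) = 306060 - (618280 + 1060096 + 312179200)/(58*(-40936)) = 306060 - (-1)*313857576/(58*40936) = 306060 - 1*(-39232197/296786) = 306060 + 39232197/296786 = 90873555357/296786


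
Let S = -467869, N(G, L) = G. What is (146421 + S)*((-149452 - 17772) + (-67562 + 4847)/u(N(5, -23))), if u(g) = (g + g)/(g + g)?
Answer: 73913431672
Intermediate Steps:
u(g) = 1 (u(g) = (2*g)/((2*g)) = (2*g)*(1/(2*g)) = 1)
(146421 + S)*((-149452 - 17772) + (-67562 + 4847)/u(N(5, -23))) = (146421 - 467869)*((-149452 - 17772) + (-67562 + 4847)/1) = -321448*(-167224 - 62715*1) = -321448*(-167224 - 62715) = -321448*(-229939) = 73913431672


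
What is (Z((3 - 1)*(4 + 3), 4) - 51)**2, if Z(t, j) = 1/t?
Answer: 508369/196 ≈ 2593.7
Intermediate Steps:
(Z((3 - 1)*(4 + 3), 4) - 51)**2 = (1/((3 - 1)*(4 + 3)) - 51)**2 = (1/(2*7) - 51)**2 = (1/14 - 51)**2 = (-713/14)**2 = 508369/196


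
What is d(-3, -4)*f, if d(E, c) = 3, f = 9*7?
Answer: 189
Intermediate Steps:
f = 63
d(-3, -4)*f = 3*63 = 189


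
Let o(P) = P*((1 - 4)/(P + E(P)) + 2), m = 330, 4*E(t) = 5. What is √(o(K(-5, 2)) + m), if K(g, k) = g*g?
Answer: 4*√1155/7 ≈ 19.420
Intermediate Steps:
E(t) = 5/4 (E(t) = (¼)*5 = 5/4)
K(g, k) = g²
o(P) = P*(2 - 3/(5/4 + P)) (o(P) = P*((1 - 4)/(P + 5/4) + 2) = P*(-3/(5/4 + P) + 2) = P*(2 - 3/(5/4 + P)))
√(o(K(-5, 2)) + m) = √(2*(-5)²*(-1 + 4*(-5)²)/(5 + 4*(-5)²) + 330) = √(2*25*(-1 + 4*25)/(5 + 4*25) + 330) = √(2*25*(-1 + 100)/(5 + 100) + 330) = √(2*25*99/105 + 330) = √(2*25*(1/105)*99 + 330) = √(330/7 + 330) = √(2640/7) = 4*√1155/7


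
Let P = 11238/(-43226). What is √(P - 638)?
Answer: I*√298145132069/21613 ≈ 25.264*I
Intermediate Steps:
P = -5619/21613 (P = 11238*(-1/43226) = -5619/21613 ≈ -0.25998)
√(P - 638) = √(-5619/21613 - 638) = √(-13794713/21613) = I*√298145132069/21613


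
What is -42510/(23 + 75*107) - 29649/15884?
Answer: -114230499/15979304 ≈ -7.1487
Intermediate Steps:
-42510/(23 + 75*107) - 29649/15884 = -42510/(23 + 8025) - 29649*1/15884 = -42510/8048 - 29649/15884 = -42510*1/8048 - 29649/15884 = -21255/4024 - 29649/15884 = -114230499/15979304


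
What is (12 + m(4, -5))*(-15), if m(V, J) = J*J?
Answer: -555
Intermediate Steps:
m(V, J) = J²
(12 + m(4, -5))*(-15) = (12 + (-5)²)*(-15) = (12 + 25)*(-15) = 37*(-15) = -555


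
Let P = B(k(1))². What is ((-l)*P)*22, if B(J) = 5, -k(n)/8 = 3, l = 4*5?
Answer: -11000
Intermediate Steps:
l = 20
k(n) = -24 (k(n) = -8*3 = -24)
P = 25 (P = 5² = 25)
((-l)*P)*22 = (-1*20*25)*22 = -20*25*22 = -500*22 = -11000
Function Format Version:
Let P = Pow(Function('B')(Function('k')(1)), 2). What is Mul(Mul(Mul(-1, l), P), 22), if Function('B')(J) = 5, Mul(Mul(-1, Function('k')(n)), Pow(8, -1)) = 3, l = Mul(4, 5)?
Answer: -11000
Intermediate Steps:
l = 20
Function('k')(n) = -24 (Function('k')(n) = Mul(-8, 3) = -24)
P = 25 (P = Pow(5, 2) = 25)
Mul(Mul(Mul(-1, l), P), 22) = Mul(Mul(Mul(-1, 20), 25), 22) = Mul(Mul(-20, 25), 22) = Mul(-500, 22) = -11000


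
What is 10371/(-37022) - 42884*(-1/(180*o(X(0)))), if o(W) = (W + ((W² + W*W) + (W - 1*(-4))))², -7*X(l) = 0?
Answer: 194722871/13327920 ≈ 14.610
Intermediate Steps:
X(l) = 0 (X(l) = -⅐*0 = 0)
o(W) = (4 + 2*W + 2*W²)² (o(W) = (W + ((W² + W²) + (W + 4)))² = (W + (2*W² + (4 + W)))² = (W + (4 + W + 2*W²))² = (4 + 2*W + 2*W²)²)
10371/(-37022) - 42884*(-1/(180*o(X(0)))) = 10371/(-37022) - 42884*(-1/(720*(2 + 0 + 0²)²)) = 10371*(-1/37022) - 42884*(-1/(720*(2 + 0 + 0)²)) = -10371/37022 - 42884/((30*(4*2²))*(-6)) = -10371/37022 - 42884/((30*(4*4))*(-6)) = -10371/37022 - 42884/((30*16)*(-6)) = -10371/37022 - 42884/(480*(-6)) = -10371/37022 - 42884/(-2880) = -10371/37022 - 42884*(-1/2880) = -10371/37022 + 10721/720 = 194722871/13327920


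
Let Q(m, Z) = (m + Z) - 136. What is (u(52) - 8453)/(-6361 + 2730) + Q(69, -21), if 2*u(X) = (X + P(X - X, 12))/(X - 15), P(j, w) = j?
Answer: -11509801/134347 ≈ -85.672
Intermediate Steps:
Q(m, Z) = -136 + Z + m (Q(m, Z) = (Z + m) - 136 = -136 + Z + m)
u(X) = X/(2*(-15 + X)) (u(X) = ((X + (X - X))/(X - 15))/2 = ((X + 0)/(-15 + X))/2 = (X/(-15 + X))/2 = X/(2*(-15 + X)))
(u(52) - 8453)/(-6361 + 2730) + Q(69, -21) = ((½)*52/(-15 + 52) - 8453)/(-6361 + 2730) + (-136 - 21 + 69) = ((½)*52/37 - 8453)/(-3631) - 88 = ((½)*52*(1/37) - 8453)*(-1/3631) - 88 = (26/37 - 8453)*(-1/3631) - 88 = -312735/37*(-1/3631) - 88 = 312735/134347 - 88 = -11509801/134347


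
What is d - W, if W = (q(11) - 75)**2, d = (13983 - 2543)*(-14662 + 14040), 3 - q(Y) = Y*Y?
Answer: -7152929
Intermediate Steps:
q(Y) = 3 - Y**2 (q(Y) = 3 - Y*Y = 3 - Y**2)
d = -7115680 (d = 11440*(-622) = -7115680)
W = 37249 (W = ((3 - 1*11**2) - 75)**2 = ((3 - 1*121) - 75)**2 = ((3 - 121) - 75)**2 = (-118 - 75)**2 = (-193)**2 = 37249)
d - W = -7115680 - 1*37249 = -7115680 - 37249 = -7152929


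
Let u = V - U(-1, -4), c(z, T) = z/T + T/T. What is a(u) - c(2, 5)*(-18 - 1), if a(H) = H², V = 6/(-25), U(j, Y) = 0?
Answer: 16661/625 ≈ 26.658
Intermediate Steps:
V = -6/25 (V = 6*(-1/25) = -6/25 ≈ -0.24000)
c(z, T) = 1 + z/T (c(z, T) = z/T + 1 = 1 + z/T)
u = -6/25 (u = -6/25 - 1*0 = -6/25 + 0 = -6/25 ≈ -0.24000)
a(u) - c(2, 5)*(-18 - 1) = (-6/25)² - (5 + 2)/5*(-18 - 1) = 36/625 - (⅕)*7*(-19) = 36/625 - 7*(-19)/5 = 36/625 - 1*(-133/5) = 36/625 + 133/5 = 16661/625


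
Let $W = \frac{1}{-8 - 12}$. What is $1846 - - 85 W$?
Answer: $\frac{7367}{4} \approx 1841.8$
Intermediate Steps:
$W = - \frac{1}{20}$ ($W = \frac{1}{-20} = - \frac{1}{20} \approx -0.05$)
$1846 - - 85 W = 1846 - \left(-85\right) \left(- \frac{1}{20}\right) = 1846 - \frac{17}{4} = \frac{7367}{4}$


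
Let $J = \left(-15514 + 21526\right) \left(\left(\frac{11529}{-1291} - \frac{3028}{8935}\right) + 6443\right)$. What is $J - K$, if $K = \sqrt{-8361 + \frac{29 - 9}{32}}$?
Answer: $\frac{446172354934704}{11535085} - \frac{i \sqrt{133766}}{4} \approx 3.868 \cdot 10^{7} - 91.435 i$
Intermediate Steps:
$K = \frac{i \sqrt{133766}}{4}$ ($K = \sqrt{-8361 + \frac{1}{32} \cdot 20} = \sqrt{-8361 + \frac{5}{8}} = \sqrt{- \frac{66883}{8}} = \frac{i \sqrt{133766}}{4} \approx 91.435 i$)
$J = \frac{446172354934704}{11535085}$ ($J = 6012 \left(\left(11529 \left(- \frac{1}{1291}\right) - \frac{3028}{8935}\right) + 6443\right) = 6012 \left(\left(- \frac{11529}{1291} - \frac{3028}{8935}\right) + 6443\right) = 6012 \left(- \frac{106920763}{11535085} + 6443\right) = 6012 \cdot \frac{74213631892}{11535085} = \frac{446172354934704}{11535085} \approx 3.868 \cdot 10^{7}$)
$J - K = \frac{446172354934704}{11535085} - \frac{i \sqrt{133766}}{4}$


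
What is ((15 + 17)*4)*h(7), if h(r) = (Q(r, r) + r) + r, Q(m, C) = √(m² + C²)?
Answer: 1792 + 896*√2 ≈ 3059.1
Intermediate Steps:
Q(m, C) = √(C² + m²)
h(r) = 2*r + √2*√(r²) (h(r) = (√(r² + r²) + r) + r = (√(2*r²) + r) + r = (√2*√(r²) + r) + r = (r + √2*√(r²)) + r = 2*r + √2*√(r²))
((15 + 17)*4)*h(7) = ((15 + 17)*4)*(2*7 + √2*√(7²)) = (32*4)*(14 + √2*√49) = 128*(14 + √2*7) = 128*(14 + 7*√2) = 1792 + 896*√2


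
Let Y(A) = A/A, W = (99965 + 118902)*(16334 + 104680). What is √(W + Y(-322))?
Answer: √26485971139 ≈ 1.6275e+5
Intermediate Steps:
W = 26485971138 (W = 218867*121014 = 26485971138)
Y(A) = 1
√(W + Y(-322)) = √(26485971138 + 1) = √26485971139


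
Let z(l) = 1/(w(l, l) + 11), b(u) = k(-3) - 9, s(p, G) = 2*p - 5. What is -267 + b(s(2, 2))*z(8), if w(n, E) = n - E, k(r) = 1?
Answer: -2945/11 ≈ -267.73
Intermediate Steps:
s(p, G) = -5 + 2*p
b(u) = -8 (b(u) = 1 - 9 = -8)
z(l) = 1/11 (z(l) = 1/((l - l) + 11) = 1/(0 + 11) = 1/11)
-267 + b(s(2, 2))*z(8) = -267 - 8*1/11 = -267 - 8/11 = -2945/11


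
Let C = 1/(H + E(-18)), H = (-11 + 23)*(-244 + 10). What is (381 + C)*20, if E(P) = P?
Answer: 10767050/1413 ≈ 7620.0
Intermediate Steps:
H = -2808 (H = 12*(-234) = -2808)
C = -1/2826 (C = 1/(-2808 - 18) = 1/(-2826) = -1/2826 ≈ -0.00035386)
(381 + C)*20 = (381 - 1/2826)*20 = (1076705/2826)*20 = 10767050/1413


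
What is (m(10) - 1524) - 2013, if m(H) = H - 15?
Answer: -3542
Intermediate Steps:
m(H) = -15 + H
(m(10) - 1524) - 2013 = ((-15 + 10) - 1524) - 2013 = (-5 - 1524) - 2013 = -1529 - 2013 = -3542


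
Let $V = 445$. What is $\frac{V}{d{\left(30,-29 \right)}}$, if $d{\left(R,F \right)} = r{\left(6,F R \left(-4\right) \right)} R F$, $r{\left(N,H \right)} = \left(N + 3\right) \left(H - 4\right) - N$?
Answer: $- \frac{89}{5442372} \approx -1.6353 \cdot 10^{-5}$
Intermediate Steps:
$r{\left(N,H \right)} = - N + \left(-4 + H\right) \left(3 + N\right)$ ($r{\left(N,H \right)} = \left(3 + N\right) \left(-4 + H\right) - N = \left(-4 + H\right) \left(3 + N\right) - N = - N + \left(-4 + H\right) \left(3 + N\right)$)
$d{\left(R,F \right)} = F R \left(-42 - 36 F R\right)$ ($d{\left(R,F \right)} = \left(-12 - 30 + 3 F R \left(-4\right) + F R \left(-4\right) 6\right) R F = \left(-12 - 30 + 3 \left(- 4 F R\right) + - 4 F R 6\right) R F = \left(-12 - 30 - 12 F R - 24 F R\right) R F = \left(-42 - 36 F R\right) R F = R \left(-42 - 36 F R\right) F = F R \left(-42 - 36 F R\right)$)
$\frac{V}{d{\left(30,-29 \right)}} = \frac{445}{6 \left(-29\right) 30 \left(-7 - \left(-174\right) 30\right)} = \frac{445}{6 \left(-29\right) 30 \left(-7 + 5220\right)} = \frac{445}{6 \left(-29\right) 30 \cdot 5213} = \frac{445}{-27211860} = 445 \left(- \frac{1}{27211860}\right) = - \frac{89}{5442372}$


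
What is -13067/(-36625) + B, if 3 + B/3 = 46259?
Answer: 5082391067/36625 ≈ 1.3877e+5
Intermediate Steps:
B = 138768 (B = -9 + 3*46259 = -9 + 138777 = 138768)
-13067/(-36625) + B = -13067/(-36625) + 138768 = -13067*(-1/36625) + 138768 = 13067/36625 + 138768 = 5082391067/36625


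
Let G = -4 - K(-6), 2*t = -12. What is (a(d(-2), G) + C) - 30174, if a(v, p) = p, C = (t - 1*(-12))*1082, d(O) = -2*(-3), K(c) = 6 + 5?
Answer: -23697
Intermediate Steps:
t = -6 (t = (½)*(-12) = -6)
K(c) = 11
d(O) = 6
C = 6492 (C = (-6 - 1*(-12))*1082 = (-6 + 12)*1082 = 6*1082 = 6492)
G = -15 (G = -4 - 1*11 = -4 - 11 = -15)
(a(d(-2), G) + C) - 30174 = (-15 + 6492) - 30174 = 6477 - 30174 = -23697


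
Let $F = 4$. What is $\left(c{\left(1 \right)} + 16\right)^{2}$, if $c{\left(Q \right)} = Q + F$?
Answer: $441$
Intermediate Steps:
$c{\left(Q \right)} = 4 + Q$ ($c{\left(Q \right)} = Q + 4 = 4 + Q$)
$\left(c{\left(1 \right)} + 16\right)^{2} = \left(\left(4 + 1\right) + 16\right)^{2} = \left(5 + 16\right)^{2} = 21^{2} = 441$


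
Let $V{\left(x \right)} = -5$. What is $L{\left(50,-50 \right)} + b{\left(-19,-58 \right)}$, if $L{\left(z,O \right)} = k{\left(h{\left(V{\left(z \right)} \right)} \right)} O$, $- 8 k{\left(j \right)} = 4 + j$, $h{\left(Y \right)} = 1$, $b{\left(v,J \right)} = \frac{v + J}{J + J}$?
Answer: $\frac{1851}{58} \approx 31.914$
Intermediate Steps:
$b{\left(v,J \right)} = \frac{J + v}{2 J}$
$k{\left(j \right)} = - \frac{1}{2} - \frac{j}{8}$ ($k{\left(j \right)} = - \frac{4 + j}{8} = - \frac{1}{2} - \frac{j}{8}$)
$L{\left(z,O \right)} = - \frac{5 O}{8}$ ($L{\left(z,O \right)} = \left(- \frac{1}{2} - \frac{1}{8}\right) O = - \frac{5 O}{8}$)
$L{\left(50,-50 \right)} + b{\left(-19,-58 \right)} = \left(- \frac{5}{8}\right) \left(-50\right) + \frac{-58 - 19}{2 \left(-58\right)} = \frac{125}{4} + \frac{1}{2} \left(- \frac{1}{58}\right) \left(-77\right) = \frac{125}{4} + \frac{77}{116} = \frac{1851}{58}$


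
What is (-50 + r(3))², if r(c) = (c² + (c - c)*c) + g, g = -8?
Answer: 2401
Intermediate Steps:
r(c) = -8 + c² (r(c) = (c² + (c - c)*c) - 8 = (c² + 0*c) - 8 = (c² + 0) - 8 = c² - 8 = -8 + c²)
(-50 + r(3))² = (-50 + (-8 + 3²))² = (-50 + (-8 + 9))² = (-50 + 1)² = (-49)² = 2401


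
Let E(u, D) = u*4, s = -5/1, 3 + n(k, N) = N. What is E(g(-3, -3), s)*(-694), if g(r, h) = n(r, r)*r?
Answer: -49968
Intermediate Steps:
n(k, N) = -3 + N
s = -5 (s = -5*1 = -5)
g(r, h) = r*(-3 + r) (g(r, h) = (-3 + r)*r = r*(-3 + r))
E(u, D) = 4*u
E(g(-3, -3), s)*(-694) = (4*(-3*(-3 - 3)))*(-694) = (4*(-3*(-6)))*(-694) = (4*18)*(-694) = 72*(-694) = -49968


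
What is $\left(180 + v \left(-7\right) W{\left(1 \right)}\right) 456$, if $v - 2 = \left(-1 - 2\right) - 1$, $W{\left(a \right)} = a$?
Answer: $88464$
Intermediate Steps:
$v = -2$ ($v = 2 - 4 = -2$)
$\left(180 + v \left(-7\right) W{\left(1 \right)}\right) 456 = \left(180 + \left(-2\right) \left(-7\right) 1\right) 456 = \left(180 + 14 \cdot 1\right) 456 = \left(180 + 14\right) 456 = 194 \cdot 456 = 88464$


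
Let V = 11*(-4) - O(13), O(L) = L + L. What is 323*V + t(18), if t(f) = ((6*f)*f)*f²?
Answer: 607246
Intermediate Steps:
O(L) = 2*L
V = -70 (V = 11*(-4) - 2*13 = -44 - 1*26 = -44 - 26 = -70)
t(f) = 6*f⁴ (t(f) = (6*f²)*f² = 6*f⁴)
323*V + t(18) = 323*(-70) + 6*18⁴ = -22610 + 6*104976 = -22610 + 629856 = 607246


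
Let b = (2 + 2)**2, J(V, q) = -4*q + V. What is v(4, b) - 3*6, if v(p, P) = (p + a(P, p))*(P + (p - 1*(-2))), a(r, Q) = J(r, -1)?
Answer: 510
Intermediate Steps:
J(V, q) = V - 4*q
a(r, Q) = 4 + r (a(r, Q) = r - 4*(-1) = r + 4 = 4 + r)
b = 16 (b = 4**2 = 16)
v(p, P) = (2 + P + p)*(4 + P + p) (v(p, P) = (p + (4 + P))*(P + (p - 1*(-2))) = (4 + P + p)*(P + (p + 2)) = (4 + P + p)*(P + (2 + p)) = (4 + P + p)*(2 + P + p) = (2 + P + p)*(4 + P + p))
v(4, b) - 3*6 = (8 + 16**2 + 4**2 + 6*16 + 6*4 + 2*16*4) - 3*6 = (8 + 256 + 16 + 96 + 24 + 128) - 18 = 528 - 18 = 510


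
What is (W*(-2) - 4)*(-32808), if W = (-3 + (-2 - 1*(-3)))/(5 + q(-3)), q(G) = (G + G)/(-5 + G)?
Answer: 2493408/23 ≈ 1.0841e+5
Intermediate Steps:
q(G) = 2*G/(-5 + G) (q(G) = (2*G)/(-5 + G) = 2*G/(-5 + G))
W = -8/23 (W = (-3 + (-2 - 1*(-3)))/(5 + 2*(-3)/(-5 - 3)) = (-3 + (-2 + 3))/(5 + 2*(-3)/(-8)) = (-3 + 1)/(5 + 2*(-3)*(-1/8)) = -2/(5 + 3/4) = -2/23/4 = -2*4/23 = -8/23 ≈ -0.34783)
(W*(-2) - 4)*(-32808) = (-8/23*(-2) - 4)*(-32808) = (16/23 - 4)*(-32808) = -76/23*(-32808) = 2493408/23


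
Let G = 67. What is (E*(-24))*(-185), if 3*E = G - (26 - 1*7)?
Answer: 71040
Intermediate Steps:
E = 16 (E = (67 - (26 - 1*7))/3 = (67 - (26 - 7))/3 = (67 - 1*19)/3 = (67 - 19)/3 = (1/3)*48 = 16)
(E*(-24))*(-185) = (16*(-24))*(-185) = -384*(-185) = 71040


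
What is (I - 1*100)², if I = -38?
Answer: 19044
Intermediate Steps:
(I - 1*100)² = (-38 - 1*100)² = (-38 - 100)² = (-138)² = 19044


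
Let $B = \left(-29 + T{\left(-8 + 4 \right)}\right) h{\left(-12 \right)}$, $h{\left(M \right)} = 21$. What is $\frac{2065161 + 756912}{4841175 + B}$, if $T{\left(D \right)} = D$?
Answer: $\frac{940691}{1613494} \approx 0.58301$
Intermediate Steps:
$B = -693$ ($B = \left(-29 + \left(-8 + 4\right)\right) 21 = \left(-29 - 4\right) 21 = \left(-33\right) 21 = -693$)
$\frac{2065161 + 756912}{4841175 + B} = \frac{2065161 + 756912}{4841175 - 693} = \frac{2822073}{4840482} = 2822073 \cdot \frac{1}{4840482} = \frac{940691}{1613494}$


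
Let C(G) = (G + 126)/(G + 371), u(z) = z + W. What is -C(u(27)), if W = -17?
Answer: -136/381 ≈ -0.35696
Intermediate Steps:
u(z) = -17 + z (u(z) = z - 17 = -17 + z)
C(G) = (126 + G)/(371 + G)
-C(u(27)) = -(126 + (-17 + 27))/(371 + (-17 + 27)) = -(126 + 10)/(371 + 10) = -136/381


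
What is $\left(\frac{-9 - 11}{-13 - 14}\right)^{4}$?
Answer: $\frac{160000}{531441} \approx 0.30107$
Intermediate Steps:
$\left(\frac{-9 - 11}{-13 - 14}\right)^{4} = \left(- \frac{20}{-27}\right)^{4} = \left(\left(-20\right) \left(- \frac{1}{27}\right)\right)^{4} = \left(\frac{20}{27}\right)^{4} = \frac{160000}{531441}$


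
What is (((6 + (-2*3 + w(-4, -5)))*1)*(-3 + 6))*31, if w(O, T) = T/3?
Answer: -155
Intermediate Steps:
w(O, T) = T/3 (w(O, T) = T*(1/3) = T/3)
(((6 + (-2*3 + w(-4, -5)))*1)*(-3 + 6))*31 = (((6 + (-2*3 + (1/3)*(-5)))*1)*(-3 + 6))*31 = (((6 + (-6 - 5/3))*1)*3)*31 = (((6 - 23/3)*1)*3)*31 = (-5/3*1*3)*31 = -5/3*3*31 = -5*31 = -155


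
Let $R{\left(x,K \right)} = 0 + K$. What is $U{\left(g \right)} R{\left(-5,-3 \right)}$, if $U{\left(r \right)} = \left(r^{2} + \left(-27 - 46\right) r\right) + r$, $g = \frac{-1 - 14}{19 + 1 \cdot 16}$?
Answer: $- \frac{4563}{49} \approx -93.122$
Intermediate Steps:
$R{\left(x,K \right)} = K$
$g = - \frac{3}{7}$ ($g = - \frac{15}{19 + 16} = - \frac{15}{35} = \left(-15\right) \frac{1}{35} = - \frac{3}{7} \approx -0.42857$)
$U{\left(r \right)} = r^{2} - 72 r$ ($U{\left(r \right)} = \left(r^{2} - 73 r\right) + r = r^{2} - 72 r$)
$U{\left(g \right)} R{\left(-5,-3 \right)} = - \frac{3 \left(-72 - \frac{3}{7}\right)}{7} \left(-3\right) = \left(- \frac{3}{7}\right) \left(- \frac{507}{7}\right) \left(-3\right) = \frac{1521}{49} \left(-3\right) = - \frac{4563}{49}$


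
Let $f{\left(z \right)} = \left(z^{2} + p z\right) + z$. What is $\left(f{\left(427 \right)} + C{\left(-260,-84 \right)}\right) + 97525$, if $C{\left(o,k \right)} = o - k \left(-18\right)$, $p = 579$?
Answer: $525742$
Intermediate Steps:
$C{\left(o,k \right)} = o + 18 k$ ($C{\left(o,k \right)} = o - - 18 k = o + 18 k$)
$f{\left(z \right)} = z^{2} + 580 z$ ($f{\left(z \right)} = \left(z^{2} + 579 z\right) + z = z^{2} + 580 z$)
$\left(f{\left(427 \right)} + C{\left(-260,-84 \right)}\right) + 97525 = \left(427 \left(580 + 427\right) + \left(-260 + 18 \left(-84\right)\right)\right) + 97525 = \left(427 \cdot 1007 - 1772\right) + 97525 = \left(429989 - 1772\right) + 97525 = 428217 + 97525 = 525742$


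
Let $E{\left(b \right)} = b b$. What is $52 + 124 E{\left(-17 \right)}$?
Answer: $35888$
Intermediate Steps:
$E{\left(b \right)} = b^{2}$
$52 + 124 E{\left(-17 \right)} = 52 + 124 \left(-17\right)^{2} = 52 + 124 \cdot 289 = 52 + 35836 = 35888$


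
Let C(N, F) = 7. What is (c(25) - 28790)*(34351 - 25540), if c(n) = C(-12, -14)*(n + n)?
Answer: -250584840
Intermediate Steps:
c(n) = 14*n (c(n) = 7*(n + n) = 7*(2*n) = 14*n)
(c(25) - 28790)*(34351 - 25540) = (14*25 - 28790)*(34351 - 25540) = (350 - 28790)*8811 = -28440*8811 = -250584840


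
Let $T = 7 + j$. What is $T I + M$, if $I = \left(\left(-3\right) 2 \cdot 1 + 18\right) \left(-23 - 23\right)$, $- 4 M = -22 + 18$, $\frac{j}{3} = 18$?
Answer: $-33671$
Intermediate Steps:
$j = 54$ ($j = 3 \cdot 18 = 54$)
$T = 61$ ($T = 7 + 54 = 61$)
$M = 1$ ($M = - \frac{-22 + 18}{4} = \left(- \frac{1}{4}\right) \left(-4\right) = 1$)
$I = -552$ ($I = \left(\left(-6\right) 1 + 18\right) \left(-46\right) = \left(-6 + 18\right) \left(-46\right) = 12 \left(-46\right) = -552$)
$T I + M = 61 \left(-552\right) + 1 = -33672 + 1 = -33671$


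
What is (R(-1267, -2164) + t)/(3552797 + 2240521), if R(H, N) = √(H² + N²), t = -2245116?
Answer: -374186/965553 + √6288185/5793318 ≈ -0.38710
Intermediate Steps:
(R(-1267, -2164) + t)/(3552797 + 2240521) = (√((-1267)² + (-2164)²) - 2245116)/(3552797 + 2240521) = (√(1605289 + 4682896) - 2245116)/5793318 = (√6288185 - 2245116)*(1/5793318) = (-2245116 + √6288185)*(1/5793318) = -374186/965553 + √6288185/5793318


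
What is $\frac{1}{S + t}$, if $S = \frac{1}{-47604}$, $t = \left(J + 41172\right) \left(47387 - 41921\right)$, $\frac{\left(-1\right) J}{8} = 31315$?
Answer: $- \frac{47604}{54473074781473} \approx -8.739 \cdot 10^{-10}$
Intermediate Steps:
$J = -250520$ ($J = \left(-8\right) 31315 = -250520$)
$t = -1144296168$ ($t = \left(-250520 + 41172\right) \left(47387 - 41921\right) = \left(-209348\right) 5466 = -1144296168$)
$S = - \frac{1}{47604} \approx -2.1007 \cdot 10^{-5}$
$\frac{1}{S + t} = \frac{1}{- \frac{1}{47604} - 1144296168} = \frac{1}{- \frac{54473074781473}{47604}} = - \frac{47604}{54473074781473}$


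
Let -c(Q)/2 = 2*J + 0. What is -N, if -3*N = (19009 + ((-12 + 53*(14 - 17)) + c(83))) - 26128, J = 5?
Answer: -7310/3 ≈ -2436.7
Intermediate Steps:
c(Q) = -20 (c(Q) = -2*(2*5 + 0) = -2*(10 + 0) = -2*10 = -20)
N = 7310/3 (N = -((19009 + ((-12 + 53*(14 - 17)) - 20)) - 26128)/3 = -((19009 + ((-12 + 53*(-3)) - 20)) - 26128)/3 = -((19009 + ((-12 - 159) - 20)) - 26128)/3 = -((19009 + (-171 - 20)) - 26128)/3 = -((19009 - 191) - 26128)/3 = -(18818 - 26128)/3 = -1/3*(-7310) = 7310/3 ≈ 2436.7)
-N = -1*7310/3 = -7310/3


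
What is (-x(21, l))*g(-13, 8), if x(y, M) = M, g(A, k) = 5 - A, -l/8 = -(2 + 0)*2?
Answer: -576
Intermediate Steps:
l = 32 (l = -(-8)*(2 + 0)*2 = -(-8)*2*2 = -(-8)*4 = -8*(-4) = 32)
(-x(21, l))*g(-13, 8) = (-1*32)*(5 - 1*(-13)) = -32*(5 + 13) = -32*18 = -576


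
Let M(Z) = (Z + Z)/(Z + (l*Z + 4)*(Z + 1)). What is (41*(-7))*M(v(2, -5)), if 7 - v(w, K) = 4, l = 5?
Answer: -1722/79 ≈ -21.797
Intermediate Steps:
v(w, K) = 3 (v(w, K) = 7 - 1*4 = 7 - 4 = 3)
M(Z) = 2*Z/(Z + (1 + Z)*(4 + 5*Z)) (M(Z) = (Z + Z)/(Z + (5*Z + 4)*(Z + 1)) = (2*Z)/(Z + (4 + 5*Z)*(1 + Z)) = (2*Z)/(Z + (1 + Z)*(4 + 5*Z)) = 2*Z/(Z + (1 + Z)*(4 + 5*Z)))
(41*(-7))*M(v(2, -5)) = (41*(-7))*(2*3/(4 + 5*3² + 10*3)) = -574*3/(4 + 5*9 + 30) = -574*3/(4 + 45 + 30) = -574*3/79 = -287*6/79 = -1722/79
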